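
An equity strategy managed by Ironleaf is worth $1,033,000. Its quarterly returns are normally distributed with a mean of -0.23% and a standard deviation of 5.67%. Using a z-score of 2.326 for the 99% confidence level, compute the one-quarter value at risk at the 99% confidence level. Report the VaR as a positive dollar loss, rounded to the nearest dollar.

Return at the 99% tail: μ − z·σ = -0.23% − 2.326 × 5.67% = -0.23 − 13.18842 = -13.41842%
VaR = −(-13.41842%) × $1,033,000 = 13.41842% × $1,033,000 = $138,612

$138,612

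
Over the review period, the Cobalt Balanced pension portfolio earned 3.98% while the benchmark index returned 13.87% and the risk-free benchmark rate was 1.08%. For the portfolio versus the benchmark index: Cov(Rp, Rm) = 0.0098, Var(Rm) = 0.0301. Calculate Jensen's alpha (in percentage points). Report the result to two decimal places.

-1.26

β = Cov / Var = 0.0098 / 0.0301 = 0.3256
E[R] = Rf + β(Rm − Rf) = 1.08% + 0.3256 × (13.87% − 1.08%) = 5.2444%
α = Rp − E[R] = 3.98% − 5.2444% = -1.2644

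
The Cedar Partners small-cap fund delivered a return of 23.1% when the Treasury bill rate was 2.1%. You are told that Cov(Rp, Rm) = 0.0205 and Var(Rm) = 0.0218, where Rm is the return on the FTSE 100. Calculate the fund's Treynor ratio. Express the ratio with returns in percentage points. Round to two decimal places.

β = Cov / Var = 0.0205 / 0.0218 = 0.9404
Treynor = (Rp − Rf) / β = (23.1% − 2.1%) / 0.9404 = 21.00 / 0.9404 = 22.3309

22.33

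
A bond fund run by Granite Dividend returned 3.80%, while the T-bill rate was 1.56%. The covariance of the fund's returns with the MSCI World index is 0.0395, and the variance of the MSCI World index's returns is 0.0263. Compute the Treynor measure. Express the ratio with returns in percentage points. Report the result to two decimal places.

β = Cov / Var = 0.0395 / 0.0263 = 1.5019
Treynor = (Rp − Rf) / β = (3.80% − 1.56%) / 1.5019 = 2.24 / 1.5019 = 1.4914

1.49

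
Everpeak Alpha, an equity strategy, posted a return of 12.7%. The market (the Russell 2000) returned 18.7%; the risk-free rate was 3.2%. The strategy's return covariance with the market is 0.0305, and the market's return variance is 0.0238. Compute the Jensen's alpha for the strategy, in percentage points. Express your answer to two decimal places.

β = Cov / Var = 0.0305 / 0.0238 = 1.2815
E[R] = Rf + β(Rm − Rf) = 3.2% + 1.2815 × (18.7% − 3.2%) = 23.0633%
α = Rp − E[R] = 12.7% − 23.0633% = -10.3633

-10.36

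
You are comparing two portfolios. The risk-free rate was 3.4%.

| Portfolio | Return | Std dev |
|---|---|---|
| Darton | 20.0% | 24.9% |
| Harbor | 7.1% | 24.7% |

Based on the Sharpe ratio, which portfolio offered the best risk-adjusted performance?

Darton

Darton: Sharpe ratio = (20.0% − 3.4%) / 24.9% = 0.667
Harbor: Sharpe ratio = (7.1% − 3.4%) / 24.7% = 0.150
Highest: Darton (0.667).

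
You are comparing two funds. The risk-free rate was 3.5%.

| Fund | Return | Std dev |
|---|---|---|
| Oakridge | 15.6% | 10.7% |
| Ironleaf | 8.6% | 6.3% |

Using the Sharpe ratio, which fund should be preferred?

Oakridge: Sharpe ratio = (15.6% − 3.5%) / 10.7% = 1.131
Ironleaf: Sharpe ratio = (8.6% − 3.5%) / 6.3% = 0.810
Highest: Oakridge (1.131).

Oakridge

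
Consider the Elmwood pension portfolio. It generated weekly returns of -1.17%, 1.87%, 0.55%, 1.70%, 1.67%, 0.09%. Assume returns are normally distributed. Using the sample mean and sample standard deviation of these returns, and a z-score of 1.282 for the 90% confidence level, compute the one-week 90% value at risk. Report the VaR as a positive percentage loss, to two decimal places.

0.75

μ = (-1.17 + 1.87 + 0.55 + 1.7 + 1.67 + 0.09) / 6 = 0.7850%
Σ(r − μ)² = (-1.17 − 0.7850)² + (1.87 − 0.7850)² + … = 7.1580
sample σ = √(7.1580 / 5) = √1.4316 = 1.1965%
VaR = −(μ − z·σ) = −(0.7850 − 1.282 × 1.1965) = −(-0.7489) = 0.7489%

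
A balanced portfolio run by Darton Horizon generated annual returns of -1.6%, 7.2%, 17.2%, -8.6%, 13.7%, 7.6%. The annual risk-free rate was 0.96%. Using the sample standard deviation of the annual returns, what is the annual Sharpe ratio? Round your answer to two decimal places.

0.52

μ = (-1.6 + 7.2 + 17.2 − 8.6 + 13.7 + 7.6) / 6 = 35.50 / 6 = 5.9167%
Sample std dev = √[459.6083 / 5] = 9.5876%
Sharpe = (μ − rf) / σ = (5.9167 − 0.96) / 9.5876 = 4.9567 / 9.5876 = 0.5170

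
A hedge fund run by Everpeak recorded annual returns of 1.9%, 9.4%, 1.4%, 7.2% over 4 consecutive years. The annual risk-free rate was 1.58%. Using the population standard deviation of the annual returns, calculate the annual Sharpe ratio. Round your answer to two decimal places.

0.99

Mean return r̄ = 19.90 / 4 = 4.9750%
Population σ = √[Σ(r − r̄)² / 4] = √[46.7675 / 4] = √11.6919 = 3.4193%
Sharpe = (r̄ − rf) / σ = (4.9750 − 1.58) / 3.4193 = 3.3950 / 3.4193 = 0.9929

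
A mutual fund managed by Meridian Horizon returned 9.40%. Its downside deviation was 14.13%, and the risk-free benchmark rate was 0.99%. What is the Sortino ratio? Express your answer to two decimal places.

0.60

Sortino = (Rp − Rf) / σd = (9.40% − 0.99%) / 14.13% = 8.41% / 14.13% = 0.5952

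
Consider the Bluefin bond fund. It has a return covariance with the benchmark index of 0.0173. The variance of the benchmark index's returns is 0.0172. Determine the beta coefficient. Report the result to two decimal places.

β = Cov(Rp, Rm) / Var(Rm) = 0.0173 / 0.0172 = 1.0058

1.01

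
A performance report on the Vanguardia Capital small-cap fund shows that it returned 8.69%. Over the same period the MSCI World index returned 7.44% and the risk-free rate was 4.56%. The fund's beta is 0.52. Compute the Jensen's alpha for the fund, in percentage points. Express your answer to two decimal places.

2.63

CAPM expected return = Rf + β(Rm − Rf) = 4.56% + 0.52 × (7.44% − 4.56%) = 4.56 + 0.52 × 2.88 = 6.0576%
Jensen's α = Rp − E[R] = 8.69% − 6.0576% = 2.6324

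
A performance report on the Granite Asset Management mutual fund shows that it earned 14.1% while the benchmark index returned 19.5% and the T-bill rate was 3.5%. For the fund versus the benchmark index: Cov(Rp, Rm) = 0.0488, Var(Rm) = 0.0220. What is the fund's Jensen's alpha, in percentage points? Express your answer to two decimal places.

-24.89

β = Cov / Var = 0.0488 / 0.0220 = 2.2182
E[R] = Rf + β(Rm − Rf) = 3.5% + 2.2182 × (19.5% − 3.5%) = 38.9912%
α = Rp − E[R] = 14.1% − 38.9912% = -24.8912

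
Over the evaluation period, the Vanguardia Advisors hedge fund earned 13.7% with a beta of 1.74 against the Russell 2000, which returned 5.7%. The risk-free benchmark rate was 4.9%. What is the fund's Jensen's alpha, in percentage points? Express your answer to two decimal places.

7.41

CAPM expected return = Rf + β(Rm − Rf) = 4.9% + 1.74 × (5.7% − 4.9%) = 4.9 + 1.74 × 0.80 = 6.2920%
Jensen's α = Rp − E[R] = 13.7% − 6.2920% = 7.4080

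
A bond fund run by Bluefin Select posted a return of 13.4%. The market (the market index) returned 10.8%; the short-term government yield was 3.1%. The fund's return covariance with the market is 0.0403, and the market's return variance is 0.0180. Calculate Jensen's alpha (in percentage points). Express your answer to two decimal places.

β = Cov / Var = 0.0403 / 0.0180 = 2.2389
E[R] = Rf + β(Rm − Rf) = 3.1% + 2.2389 × (10.8% − 3.1%) = 20.3395%
α = Rp − E[R] = 13.4% − 20.3395% = -6.9395

-6.94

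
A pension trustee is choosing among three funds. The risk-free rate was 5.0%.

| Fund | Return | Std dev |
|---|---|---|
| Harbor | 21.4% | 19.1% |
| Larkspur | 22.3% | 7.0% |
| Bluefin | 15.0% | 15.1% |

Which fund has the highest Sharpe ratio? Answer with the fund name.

Harbor: Sharpe ratio = (21.4% − 5.0%) / 19.1% = 0.859
Larkspur: Sharpe ratio = (22.3% − 5.0%) / 7.0% = 2.471
Bluefin: Sharpe ratio = (15.0% − 5.0%) / 15.1% = 0.662
Highest: Larkspur (2.471).

Larkspur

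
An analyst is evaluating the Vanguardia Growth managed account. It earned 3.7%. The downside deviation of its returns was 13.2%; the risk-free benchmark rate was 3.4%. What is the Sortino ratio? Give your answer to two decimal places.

0.02

Sortino = (Rp − Rf) / σd = (3.7% − 3.4%) / 13.2% = 0.30% / 13.2% = 0.0227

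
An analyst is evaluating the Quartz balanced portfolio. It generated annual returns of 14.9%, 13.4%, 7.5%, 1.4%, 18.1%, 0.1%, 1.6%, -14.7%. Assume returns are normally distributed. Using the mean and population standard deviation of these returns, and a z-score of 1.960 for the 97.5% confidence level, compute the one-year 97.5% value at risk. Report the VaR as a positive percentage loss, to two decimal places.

r̄ = (14.9 + 13.4 + 7.5 + 1.4 + 18.1 + 0.1 + 1.6 − 14.7) / 8 = 5.2875%
Population std dev = √[782.3888 / 8] = 9.8893%
VaR = −(r̄ − z·σ) = −(5.2875 − 1.960 × 9.8893) = −(-14.0955) = 14.0955%

14.10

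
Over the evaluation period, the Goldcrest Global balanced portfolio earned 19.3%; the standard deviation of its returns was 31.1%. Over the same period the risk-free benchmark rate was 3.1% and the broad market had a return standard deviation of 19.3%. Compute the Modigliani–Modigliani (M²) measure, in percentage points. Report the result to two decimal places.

13.15

Sharpe = (Rp − Rf) / σp = (19.3% − 3.1%) / 31.1% = 0.5209
M² = Rf + Sharpe × σm = 3.1% + 0.5209 × 19.3% = 13.1534%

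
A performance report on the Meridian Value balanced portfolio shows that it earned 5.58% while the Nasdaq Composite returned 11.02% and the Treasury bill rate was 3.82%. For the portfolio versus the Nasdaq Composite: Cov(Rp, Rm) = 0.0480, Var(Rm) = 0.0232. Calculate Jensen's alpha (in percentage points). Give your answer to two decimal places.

β = Cov / Var = 0.0480 / 0.0232 = 2.0690
E[R] = Rf + β(Rm − Rf) = 3.82% + 2.0690 × (11.02% − 3.82%) = 18.7168%
α = Rp − E[R] = 5.58% − 18.7168% = -13.1368

-13.14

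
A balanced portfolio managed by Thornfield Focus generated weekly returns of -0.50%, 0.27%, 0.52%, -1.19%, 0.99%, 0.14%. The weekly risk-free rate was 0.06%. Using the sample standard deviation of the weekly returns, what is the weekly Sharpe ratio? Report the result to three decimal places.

-0.028

r̄ = (-0.5 + 0.27 + 0.52 − 1.19 + 0.99 + 0.14) / 6 = 0.230 / 6 = 0.0383%
Σ(r − r̄)² = (-0.5 − 0.0383)² + (0.27 − 0.0383)² + … = 3.0003
σ = √[3.0003 / 5] = 0.7746%
Sharpe = (r̄ − rf) / σ = (0.0383 − 0.06) / 0.7746 = -0.0217 / 0.7746 = -0.0280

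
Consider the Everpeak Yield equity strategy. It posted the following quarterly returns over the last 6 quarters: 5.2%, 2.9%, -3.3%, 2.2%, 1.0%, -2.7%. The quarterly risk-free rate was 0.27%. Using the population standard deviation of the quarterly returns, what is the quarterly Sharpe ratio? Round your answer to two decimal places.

0.20

μ = (5.2 + 2.9 − 3.3 + 2.2 + 1 − 2.7) / 6 = 0.8833%
Σ(r − μ)² = 54.7883; population σ = √(54.7883/6) = 3.0218%
Sharpe = (μ − rf) / σ = (0.8833 − 0.27) / 3.0218 = 0.6133 / 3.0218 = 0.2030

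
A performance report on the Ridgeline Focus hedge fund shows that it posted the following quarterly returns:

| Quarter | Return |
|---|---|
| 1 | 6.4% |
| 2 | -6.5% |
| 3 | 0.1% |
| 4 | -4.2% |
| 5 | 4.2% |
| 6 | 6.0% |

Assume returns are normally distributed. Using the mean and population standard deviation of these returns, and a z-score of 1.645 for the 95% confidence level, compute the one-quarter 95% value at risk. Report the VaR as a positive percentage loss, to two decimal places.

7.18

μ = (6.4 − 6.5 + 0.1 − 4.2 + 4.2 + 6) / 6 = 1.0000%
Population σ = √[Σ(r − μ)² / 6] = √[148.5000 / 6] = √24.7500 = 4.9749%
VaR = −(μ − z·σ) = −(1.0000 − 1.645 × 4.9749) = −(-7.1837) = 7.1837%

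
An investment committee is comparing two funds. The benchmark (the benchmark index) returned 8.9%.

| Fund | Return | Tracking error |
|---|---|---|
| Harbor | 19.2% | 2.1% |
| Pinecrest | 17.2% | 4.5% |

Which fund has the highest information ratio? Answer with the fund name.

Harbor

Harbor: IR = (19.2% − 8.9%) / 2.1% = 4.905
Pinecrest: IR = (17.2% − 8.9%) / 4.5% = 1.844
Highest: Harbor (4.905).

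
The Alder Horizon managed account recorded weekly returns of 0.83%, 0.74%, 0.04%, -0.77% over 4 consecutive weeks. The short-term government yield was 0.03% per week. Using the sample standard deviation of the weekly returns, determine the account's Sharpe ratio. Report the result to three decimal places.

0.242

μ = (0.83 + 0.74 + 0.04 − 0.77) / 4 = 0.2100%
Σ(r − μ)² = (0.83 − 0.2100)² + (0.74 − 0.2100)² + … = 1.6546
σ = √[1.6546 / 3] = 0.7427%
Sharpe = (μ − rf) / σ = (0.2100 − 0.03) / 0.7427 = 0.1800 / 0.7427 = 0.2424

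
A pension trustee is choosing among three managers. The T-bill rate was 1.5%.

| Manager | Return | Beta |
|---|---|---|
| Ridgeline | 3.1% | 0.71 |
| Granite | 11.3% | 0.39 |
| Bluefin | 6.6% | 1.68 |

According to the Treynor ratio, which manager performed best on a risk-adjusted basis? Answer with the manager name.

Granite

Ridgeline: Treynor = (3.1% − 1.5%) / 0.71 = 2.254
Granite: Treynor = (11.3% − 1.5%) / 0.39 = 25.128
Bluefin: Treynor = (6.6% − 1.5%) / 1.68 = 3.036
Highest: Granite (25.128).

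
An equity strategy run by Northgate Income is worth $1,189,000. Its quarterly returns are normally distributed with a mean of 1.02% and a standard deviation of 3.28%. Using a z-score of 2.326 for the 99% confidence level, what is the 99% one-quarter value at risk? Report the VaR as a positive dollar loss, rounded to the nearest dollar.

$78,584

Return at the 99% tail: μ − z·σ = 1.02% − 2.326 × 3.28% = 1.02 − 7.62928 = -6.60928%
VaR = −(-6.60928%) × $1,189,000 = 6.60928% × $1,189,000 = $78,584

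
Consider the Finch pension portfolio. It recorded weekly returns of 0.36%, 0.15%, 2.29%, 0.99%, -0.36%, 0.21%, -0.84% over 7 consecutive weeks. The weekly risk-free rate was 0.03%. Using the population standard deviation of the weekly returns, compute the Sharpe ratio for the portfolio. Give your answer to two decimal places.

Mean return r̄ = 2.800 / 7 = 0.4000%
Σ(r − r̄)² = 6.1356; population σ = √(6.1356/7) = 0.9362%
Sharpe = (r̄ − rf) / σ = (0.4000 − 0.03) / 0.9362 = 0.3700 / 0.9362 = 0.3952

0.40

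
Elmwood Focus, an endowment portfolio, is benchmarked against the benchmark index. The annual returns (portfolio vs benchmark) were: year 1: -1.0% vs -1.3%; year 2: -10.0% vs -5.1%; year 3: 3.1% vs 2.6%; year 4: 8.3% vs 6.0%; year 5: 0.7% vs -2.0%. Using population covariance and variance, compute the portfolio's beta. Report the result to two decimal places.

1.46

r̄p = 0.2200%,  r̄m = 0.0400%
Cov = Σ(rp − r̄p)(rm − r̄m) / 5 = 21.7432
Var(rm) = Σ(rm − r̄m)² / 5 = 14.8904
β = Cov / Var = 21.7432 / 14.8904 = 1.4602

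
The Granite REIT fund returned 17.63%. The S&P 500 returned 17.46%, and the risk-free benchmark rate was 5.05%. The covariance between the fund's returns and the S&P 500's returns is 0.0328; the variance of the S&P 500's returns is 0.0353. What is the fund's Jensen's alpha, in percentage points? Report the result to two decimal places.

β = Cov / Var = 0.0328 / 0.0353 = 0.9292
E[R] = Rf + β(Rm − Rf) = 5.05% + 0.9292 × (17.46% − 5.05%) = 16.5814%
α = Rp − E[R] = 17.63% − 16.5814% = 1.0486

1.05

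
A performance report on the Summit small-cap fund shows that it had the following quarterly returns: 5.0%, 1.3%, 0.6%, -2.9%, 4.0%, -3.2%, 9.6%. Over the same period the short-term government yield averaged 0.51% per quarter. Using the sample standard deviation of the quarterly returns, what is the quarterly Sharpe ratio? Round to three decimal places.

0.340

Mean return r̄ = 14.40 / 7 = 2.0571%
Sample σ = √[Σ(r − r̄)² / 6] = √[124.2371 / 6] = √20.7062 = 4.5504%
Sharpe = (r̄ − rf) / σ = (2.0571 − 0.51) / 4.5504 = 1.5471 / 4.5504 = 0.3400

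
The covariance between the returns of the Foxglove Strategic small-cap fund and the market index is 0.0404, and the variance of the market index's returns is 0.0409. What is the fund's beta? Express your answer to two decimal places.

β = Cov(Rp, Rm) / Var(Rm) = 0.0404 / 0.0409 = 0.9878

0.99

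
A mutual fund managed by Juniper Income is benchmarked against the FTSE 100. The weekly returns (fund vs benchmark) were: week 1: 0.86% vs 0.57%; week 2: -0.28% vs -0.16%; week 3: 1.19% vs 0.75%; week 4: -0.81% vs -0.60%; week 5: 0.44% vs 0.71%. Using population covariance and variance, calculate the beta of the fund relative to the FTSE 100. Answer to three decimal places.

1.286

r̄p = 0.2800%,  r̄m = 0.2540%
Cov = Σ(rp − r̄p)(rm − r̄m) / 5 = 0.3741
Var(rm) = Σ(rm − r̄m)² / 5 = 0.2909
β = Cov / Var = 0.3741 / 0.2909 = 1.2860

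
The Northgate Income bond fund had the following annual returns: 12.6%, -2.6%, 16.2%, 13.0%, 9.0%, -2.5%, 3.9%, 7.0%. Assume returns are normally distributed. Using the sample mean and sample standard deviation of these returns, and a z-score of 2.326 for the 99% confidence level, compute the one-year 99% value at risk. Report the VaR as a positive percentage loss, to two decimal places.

r̄ = (12.6 − 2.6 + 16.2 + 13 + 9 − 2.5 + 3.9 + 7) / 8 = 56.60 / 8 = 7.0750%
Sample std dev = √[347.9750 / 7] = 7.0506%
VaR = −(r̄ − z·σ) = −(7.0750 − 2.326 × 7.0506) = −(-9.3247) = 9.3247%

9.32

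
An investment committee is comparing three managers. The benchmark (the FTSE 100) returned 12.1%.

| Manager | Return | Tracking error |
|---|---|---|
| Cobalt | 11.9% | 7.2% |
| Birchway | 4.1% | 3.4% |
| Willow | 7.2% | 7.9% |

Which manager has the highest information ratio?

Cobalt: IR = (11.9% − 12.1%) / 7.2% = -0.028
Birchway: IR = (4.1% − 12.1%) / 3.4% = -2.353
Willow: IR = (7.2% − 12.1%) / 7.9% = -0.620
Highest: Cobalt (-0.028).

Cobalt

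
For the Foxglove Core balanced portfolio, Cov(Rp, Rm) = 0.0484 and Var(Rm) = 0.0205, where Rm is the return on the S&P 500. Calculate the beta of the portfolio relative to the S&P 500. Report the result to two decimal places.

2.36

β = Cov(Rp, Rm) / Var(Rm) = 0.0484 / 0.0205 = 2.3610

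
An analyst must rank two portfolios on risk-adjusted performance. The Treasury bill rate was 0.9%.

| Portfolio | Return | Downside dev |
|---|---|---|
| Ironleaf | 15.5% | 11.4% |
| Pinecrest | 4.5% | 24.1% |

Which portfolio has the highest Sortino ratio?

Ironleaf: Sortino ratio = (15.5% − 0.9%) / 11.4% = 1.281
Pinecrest: Sortino ratio = (4.5% − 0.9%) / 24.1% = 0.149
Highest: Ironleaf (1.281).

Ironleaf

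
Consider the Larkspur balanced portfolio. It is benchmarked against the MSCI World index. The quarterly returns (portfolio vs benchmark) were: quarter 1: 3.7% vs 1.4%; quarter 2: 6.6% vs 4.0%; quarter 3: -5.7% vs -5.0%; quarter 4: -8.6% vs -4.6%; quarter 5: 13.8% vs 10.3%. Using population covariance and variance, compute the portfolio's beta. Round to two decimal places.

r̄p = 1.9600%,  r̄m = 1.2200%
Cov = Σ(rp − r̄p)(rm − r̄m) / 5 = 45.9648
Var(rm) = Σ(rm − r̄m)² / 5 = 32.5536
β = Cov / Var = 45.9648 / 32.5536 = 1.4120

1.41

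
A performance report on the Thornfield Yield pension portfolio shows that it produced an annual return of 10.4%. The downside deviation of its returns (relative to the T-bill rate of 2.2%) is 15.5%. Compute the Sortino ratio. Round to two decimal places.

Sortino = (Rp − Rf) / σd = (10.4% − 2.2%) / 15.5% = 8.20% / 15.5% = 0.5290

0.53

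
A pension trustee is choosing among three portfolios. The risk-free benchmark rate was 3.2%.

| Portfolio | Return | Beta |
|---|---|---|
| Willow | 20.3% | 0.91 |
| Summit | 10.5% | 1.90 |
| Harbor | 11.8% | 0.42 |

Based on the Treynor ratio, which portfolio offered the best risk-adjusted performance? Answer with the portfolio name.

Harbor

Willow: Treynor = (20.3% − 3.2%) / 0.91 = 18.791
Summit: Treynor = (10.5% − 3.2%) / 1.90 = 3.842
Harbor: Treynor = (11.8% − 3.2%) / 0.42 = 20.476
Highest: Harbor (20.476).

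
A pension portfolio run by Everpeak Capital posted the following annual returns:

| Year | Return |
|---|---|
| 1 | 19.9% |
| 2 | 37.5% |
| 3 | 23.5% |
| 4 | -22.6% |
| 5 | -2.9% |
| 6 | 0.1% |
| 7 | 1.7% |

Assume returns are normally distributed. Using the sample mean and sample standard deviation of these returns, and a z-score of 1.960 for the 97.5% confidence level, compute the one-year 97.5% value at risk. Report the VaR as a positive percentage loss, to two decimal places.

31.10

Mean return r̄ = 57.20 / 7 = 8.1714%
Σ(r − r̄)² = (19.9 − 8.1714)² + (37.5 − 8.1714)² + (23.5 − 8.1714)² + … = 2409.1743
σ = √[2409.1743 / 6] = 20.0382%
VaR = −(r̄ − z·σ) = −(8.1714 − 1.960 × 20.0382) = −(-31.1035) = 31.1035%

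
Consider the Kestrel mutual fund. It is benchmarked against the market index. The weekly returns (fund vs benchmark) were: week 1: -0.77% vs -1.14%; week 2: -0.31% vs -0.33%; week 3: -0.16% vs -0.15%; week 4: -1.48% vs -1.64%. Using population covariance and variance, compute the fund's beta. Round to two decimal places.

r̄p = -0.6800%,  r̄m = -0.8150%
Cov = Σ(rp − r̄p)(rm − r̄m) / 4 = 0.3036
Var(rm) = Σ(rm − r̄m)² / 4 = 0.3659
β = Cov / Var = 0.3036 / 0.3659 = 0.8297

0.83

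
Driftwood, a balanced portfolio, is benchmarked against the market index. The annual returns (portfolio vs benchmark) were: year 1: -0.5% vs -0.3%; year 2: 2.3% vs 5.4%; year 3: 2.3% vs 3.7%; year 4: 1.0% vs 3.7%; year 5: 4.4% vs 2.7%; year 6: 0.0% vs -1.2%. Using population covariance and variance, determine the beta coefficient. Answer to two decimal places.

r̄p = 1.5833%,  r̄m = 2.3333%
Cov = Σ(rp − r̄p)(rm − r̄m) / 6 = 2.4156
Var(rm) = Σ(rm − r̄m)² / 6 = 5.4489
β = Cov / Var = 2.4156 / 5.4489 = 0.4433

0.44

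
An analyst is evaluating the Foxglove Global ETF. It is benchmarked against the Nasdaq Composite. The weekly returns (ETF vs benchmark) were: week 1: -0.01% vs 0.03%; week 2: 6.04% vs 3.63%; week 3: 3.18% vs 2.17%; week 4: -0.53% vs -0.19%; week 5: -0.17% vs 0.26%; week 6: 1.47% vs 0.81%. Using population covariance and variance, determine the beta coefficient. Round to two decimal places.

r̄p = 1.6633%,  r̄m = 1.1183%
Cov = Σ(rp − r̄p)(rm − r̄m) / 6 = 3.1520
Var(rm) = Σ(rm − r̄m)² / 6 = 1.8571
β = Cov / Var = 3.1520 / 1.8571 = 1.6973

1.70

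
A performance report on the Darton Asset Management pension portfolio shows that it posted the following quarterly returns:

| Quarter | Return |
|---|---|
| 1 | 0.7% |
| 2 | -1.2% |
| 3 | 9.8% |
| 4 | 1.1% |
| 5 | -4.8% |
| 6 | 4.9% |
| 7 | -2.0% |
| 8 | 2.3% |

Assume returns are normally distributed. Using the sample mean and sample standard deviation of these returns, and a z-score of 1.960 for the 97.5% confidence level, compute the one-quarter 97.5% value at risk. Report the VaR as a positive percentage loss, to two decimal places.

7.44

Mean return μ = 10.80 / 8 = 1.3500%
Σ(r − μ)² = (0.7 − 1.3500)² + (-1.2 − 1.3500)² + … = 140.9400
sample σ = √(140.9400 / 7) = √20.1343 = 4.4871%
VaR = −(μ − z·σ) = −(1.3500 − 1.960 × 4.4871) = −(-7.4447) = 7.4447%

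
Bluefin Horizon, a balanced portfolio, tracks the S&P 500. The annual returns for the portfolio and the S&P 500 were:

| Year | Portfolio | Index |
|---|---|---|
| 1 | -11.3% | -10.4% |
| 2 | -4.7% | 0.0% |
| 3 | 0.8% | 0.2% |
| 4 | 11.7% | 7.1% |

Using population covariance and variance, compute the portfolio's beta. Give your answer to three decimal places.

r̄p = -0.8750%,  r̄m = -0.7750%
Cov = Σ(rp − r̄p)(rm − r̄m) / 4 = 49.5094
Var(rm) = Σ(rm − r̄m)² / 4 = 39.0519
β = Cov / Var = 49.5094 / 39.0519 = 1.2678

1.268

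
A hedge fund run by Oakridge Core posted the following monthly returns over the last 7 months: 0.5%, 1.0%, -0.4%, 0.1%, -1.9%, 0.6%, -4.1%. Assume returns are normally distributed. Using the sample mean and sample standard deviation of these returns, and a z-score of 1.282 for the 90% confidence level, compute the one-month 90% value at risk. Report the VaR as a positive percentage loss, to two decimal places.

r̄ = (0.5 + 1 − 0.4 + 0.1 − 1.9 + 0.6 − 4.1) / 7 = -0.6000%
Σ(r − r̄)² = (0.5 − (-0.6000))² + (1 − (-0.6000))² + (-0.4 − (-0.6000))² + … = 19.6800
sample σ = √(19.6800 / 6) = √3.2800 = 1.8111%
VaR = −(r̄ − z·σ) = −(-0.6000 − 1.282 × 1.8111) = −(-2.9218) = 2.9218%

2.92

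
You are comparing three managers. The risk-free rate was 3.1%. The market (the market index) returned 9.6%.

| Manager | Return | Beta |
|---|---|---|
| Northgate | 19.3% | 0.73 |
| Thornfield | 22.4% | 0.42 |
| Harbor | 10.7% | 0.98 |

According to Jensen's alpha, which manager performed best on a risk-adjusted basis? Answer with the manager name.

Thornfield

Northgate: α = 19.3% − [3.1% + 0.73 × (9.6% − 3.1%)] = 11.455
Thornfield: α = 22.4% − [3.1% + 0.42 × (9.6% − 3.1%)] = 16.570
Harbor: α = 10.7% − [3.1% + 0.98 × (9.6% − 3.1%)] = 1.230
Highest: Thornfield (16.570).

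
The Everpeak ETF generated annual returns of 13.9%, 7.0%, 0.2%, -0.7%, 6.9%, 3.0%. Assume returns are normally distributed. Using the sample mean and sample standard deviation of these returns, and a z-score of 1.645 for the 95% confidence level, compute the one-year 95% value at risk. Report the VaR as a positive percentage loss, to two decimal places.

r̄ = (13.9 + 7 + 0.2 − 0.7 + 6.9 + 3) / 6 = 30.30 / 6 = 5.0500%
Σ(r − r̄)² = (13.9 − 5.0500)² + (7 − 5.0500)² + (0.2 − 5.0500)² + … = 146.3350
sample σ = √(146.3350 / 5) = √29.2670 = 5.4099%
VaR = −(r̄ − z·σ) = −(5.0500 − 1.645 × 5.4099) = −(-3.8493) = 3.8493%

3.85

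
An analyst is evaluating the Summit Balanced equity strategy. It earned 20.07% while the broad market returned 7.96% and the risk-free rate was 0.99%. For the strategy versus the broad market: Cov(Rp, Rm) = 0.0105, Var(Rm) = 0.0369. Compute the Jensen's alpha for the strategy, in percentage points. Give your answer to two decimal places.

17.10

β = Cov / Var = 0.0105 / 0.0369 = 0.2846
E[R] = Rf + β(Rm − Rf) = 0.99% + 0.2846 × (7.96% − 0.99%) = 2.9737%
α = Rp − E[R] = 20.07% − 2.9737% = 17.0963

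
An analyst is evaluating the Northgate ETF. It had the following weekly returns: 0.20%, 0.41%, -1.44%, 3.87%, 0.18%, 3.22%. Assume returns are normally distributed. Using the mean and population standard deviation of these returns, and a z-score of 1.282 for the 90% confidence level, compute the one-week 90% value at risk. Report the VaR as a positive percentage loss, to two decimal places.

μ = (0.2 + 0.41 − 1.44 + 3.87 + 0.18 + 3.22) / 6 = 1.0733%
Σ(r − μ)² = 20.7471; population σ = √(20.7471/6) = 1.8595%
VaR = −(μ − z·σ) = −(1.0733 − 1.282 × 1.8595) = −(-1.3106) = 1.3106%

1.31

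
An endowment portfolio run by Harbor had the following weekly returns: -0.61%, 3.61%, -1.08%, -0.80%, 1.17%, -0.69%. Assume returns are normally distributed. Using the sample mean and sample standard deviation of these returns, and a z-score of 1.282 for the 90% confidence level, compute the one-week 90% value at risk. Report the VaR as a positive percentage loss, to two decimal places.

2.07

r̄ = (-0.61 + 3.61 − 1.08 − 0.8 + 1.17 − 0.69) / 6 = 0.2667%
Σ(r − r̄)² = (-0.61 − 0.2667)² + (3.61 − 0.2667)² + … = 16.6289
sample σ = √(16.6289 / 5) = √3.3258 = 1.8237%
VaR = −(r̄ − z·σ) = −(0.2667 − 1.282 × 1.8237) = −(-2.0713) = 2.0713%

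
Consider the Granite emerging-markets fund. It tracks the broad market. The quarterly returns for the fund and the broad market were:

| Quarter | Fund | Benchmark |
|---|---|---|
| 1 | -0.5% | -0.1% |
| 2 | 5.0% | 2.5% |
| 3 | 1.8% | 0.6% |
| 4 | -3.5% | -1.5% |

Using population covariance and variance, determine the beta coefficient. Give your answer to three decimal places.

r̄p = 0.7000%,  r̄m = 0.3750%
Cov = Σ(rp − r̄p)(rm − r̄m) / 4 = 4.4575
Var(rm) = Σ(rm − r̄m)² / 4 = 2.0769
β = Cov / Var = 4.4575 / 2.0769 = 2.1462

2.146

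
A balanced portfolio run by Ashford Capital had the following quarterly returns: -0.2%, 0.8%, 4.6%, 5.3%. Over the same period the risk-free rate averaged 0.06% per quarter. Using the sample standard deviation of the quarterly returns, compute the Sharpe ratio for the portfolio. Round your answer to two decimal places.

0.94

r̄ = (-0.2 + 0.8 + 4.6 + 5.3) / 4 = 2.6250%
Σ(r − r̄)² = (-0.2 − 2.6250)² + (0.8 − 2.6250)² + … = 22.3675
σ = √[22.3675 / 3] = 2.7305%
Sharpe = (r̄ − rf) / σ = (2.6250 − 0.06) / 2.7305 = 2.5650 / 2.7305 = 0.9394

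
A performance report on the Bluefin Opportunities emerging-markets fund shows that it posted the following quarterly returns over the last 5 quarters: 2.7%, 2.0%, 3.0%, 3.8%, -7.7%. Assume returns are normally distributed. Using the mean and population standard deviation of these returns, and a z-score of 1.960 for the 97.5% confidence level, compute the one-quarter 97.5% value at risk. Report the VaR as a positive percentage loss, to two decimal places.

7.61

μ = (2.7 + 2 + 3 + 3.8 − 7.7) / 5 = 0.7600%
Population std dev = √[91.1320 / 5] = 4.2692%
VaR = −(μ − z·σ) = −(0.7600 − 1.960 × 4.2692) = −(-7.6076) = 7.6076%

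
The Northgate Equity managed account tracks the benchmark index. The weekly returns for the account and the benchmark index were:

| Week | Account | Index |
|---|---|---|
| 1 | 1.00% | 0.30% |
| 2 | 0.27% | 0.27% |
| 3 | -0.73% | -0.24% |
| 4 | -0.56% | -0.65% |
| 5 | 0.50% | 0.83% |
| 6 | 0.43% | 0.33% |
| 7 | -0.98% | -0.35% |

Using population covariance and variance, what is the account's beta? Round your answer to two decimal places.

r̄p = -0.0100%,  r̄m = 0.0700%
Cov = Σ(rp − r̄p)(rm − r̄m) / 7 = 0.2596
Var(rm) = Σ(rm − r̄m)² / 7 = 0.2184
β = Cov / Var = 0.2596 / 0.2184 = 1.1886

1.19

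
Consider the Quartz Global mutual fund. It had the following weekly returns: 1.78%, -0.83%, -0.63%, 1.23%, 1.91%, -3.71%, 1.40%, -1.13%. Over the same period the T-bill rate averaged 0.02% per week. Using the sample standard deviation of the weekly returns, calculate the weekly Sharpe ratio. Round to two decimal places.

r̄ = (1.78 − 0.83 − 0.63 + 1.23 + 1.91 − 3.71 + 1.4 − 1.13) / 8 = 0.0025%
Σ(r − r̄)² = (1.78 − 0.0025)² + (-0.83 − 0.0025)² + (-0.63 − 0.0025)² + … = 26.4162
sample σ = √(26.4162 / 7) = √3.7737 = 1.9426%
Sharpe = (r̄ − rf) / σ = (0.0025 − 0.02) / 1.9426 = -0.0175 / 1.9426 = -0.0090

-0.01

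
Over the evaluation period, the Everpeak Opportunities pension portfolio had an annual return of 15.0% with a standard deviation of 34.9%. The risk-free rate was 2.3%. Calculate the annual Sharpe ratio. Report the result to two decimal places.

0.36

Sharpe = (Rp − Rf) / σp = (15.0% − 2.3%) / 34.9% = 12.70% / 34.9% = 0.3639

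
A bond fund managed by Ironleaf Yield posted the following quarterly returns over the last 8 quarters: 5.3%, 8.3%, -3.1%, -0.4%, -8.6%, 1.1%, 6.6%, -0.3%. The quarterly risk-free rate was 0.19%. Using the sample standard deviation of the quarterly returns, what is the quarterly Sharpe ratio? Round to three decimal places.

0.166

Mean return r̄ = 8.90 / 8 = 1.1125%
Σ(r − r̄)² = (5.3 − 1.1125)² + (8.3 − 1.1125)² + … = 215.6688
sample σ = √(215.6688 / 7) = √30.8098 = 5.5507%
Sharpe = (r̄ − rf) / σ = (1.1125 − 0.19) / 5.5507 = 0.9225 / 5.5507 = 0.1662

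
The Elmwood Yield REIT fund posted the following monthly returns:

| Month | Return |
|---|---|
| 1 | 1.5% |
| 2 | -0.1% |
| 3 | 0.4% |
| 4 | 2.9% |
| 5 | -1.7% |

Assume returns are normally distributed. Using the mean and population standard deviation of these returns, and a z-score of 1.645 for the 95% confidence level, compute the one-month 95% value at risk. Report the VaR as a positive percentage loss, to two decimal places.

Mean return μ = 3.00 / 5 = 0.6000%
Population σ = √[Σ(r − μ)² / 5] = √[11.9200 / 5] = √2.3840 = 1.5440%
VaR = −(μ − z·σ) = −(0.6000 − 1.645 × 1.5440) = −(-1.9399) = 1.9399%

1.94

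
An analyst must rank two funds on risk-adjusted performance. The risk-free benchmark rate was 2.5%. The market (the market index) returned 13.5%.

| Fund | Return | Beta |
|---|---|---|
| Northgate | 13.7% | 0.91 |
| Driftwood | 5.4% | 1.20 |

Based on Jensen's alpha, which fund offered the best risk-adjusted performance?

Northgate: α = 13.7% − [2.5% + 0.91 × (13.5% − 2.5%)] = 1.190
Driftwood: α = 5.4% − [2.5% + 1.20 × (13.5% − 2.5%)] = -10.300
Highest: Northgate (1.190).

Northgate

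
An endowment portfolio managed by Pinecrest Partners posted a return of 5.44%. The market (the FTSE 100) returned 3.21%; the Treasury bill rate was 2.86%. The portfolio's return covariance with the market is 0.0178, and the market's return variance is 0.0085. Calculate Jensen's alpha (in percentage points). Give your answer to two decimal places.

β = Cov / Var = 0.0178 / 0.0085 = 2.0941
E[R] = Rf + β(Rm − Rf) = 2.86% + 2.0941 × (3.21% − 2.86%) = 3.5929%
α = Rp − E[R] = 5.44% − 3.5929% = 1.8471

1.85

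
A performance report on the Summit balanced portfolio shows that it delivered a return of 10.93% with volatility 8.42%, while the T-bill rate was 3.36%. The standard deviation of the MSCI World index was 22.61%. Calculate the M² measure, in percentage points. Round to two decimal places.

23.69

Sharpe = (Rp − Rf) / σp = (10.93% − 3.36%) / 8.42% = 0.8990
M² = Rf + Sharpe × σm = 3.36% + 0.8990 × 22.61% = 23.6864%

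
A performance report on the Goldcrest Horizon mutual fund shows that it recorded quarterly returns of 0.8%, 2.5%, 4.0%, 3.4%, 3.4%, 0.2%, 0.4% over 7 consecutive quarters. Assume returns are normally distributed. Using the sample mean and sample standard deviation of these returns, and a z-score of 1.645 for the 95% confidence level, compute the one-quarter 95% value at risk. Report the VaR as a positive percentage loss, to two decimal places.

0.53

Mean return r̄ = 14.70 / 7 = 2.1000%
Sample σ = √[Σ(r − r̄)² / 6] = √[15.3400 / 6] = √2.5567 = 1.5990%
VaR = −(r̄ − z·σ) = −(2.1000 − 1.645 × 1.5990) = −(-0.5304) = 0.5304%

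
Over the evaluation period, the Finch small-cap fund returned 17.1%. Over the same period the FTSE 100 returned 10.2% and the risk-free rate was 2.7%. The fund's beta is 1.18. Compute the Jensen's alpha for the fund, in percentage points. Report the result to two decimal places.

CAPM expected return = Rf + β(Rm − Rf) = 2.7% + 1.18 × (10.2% − 2.7%) = 2.7 + 1.18 × 7.50 = 11.5500%
Jensen's α = Rp − E[R] = 17.1% − 11.5500% = 5.5500

5.55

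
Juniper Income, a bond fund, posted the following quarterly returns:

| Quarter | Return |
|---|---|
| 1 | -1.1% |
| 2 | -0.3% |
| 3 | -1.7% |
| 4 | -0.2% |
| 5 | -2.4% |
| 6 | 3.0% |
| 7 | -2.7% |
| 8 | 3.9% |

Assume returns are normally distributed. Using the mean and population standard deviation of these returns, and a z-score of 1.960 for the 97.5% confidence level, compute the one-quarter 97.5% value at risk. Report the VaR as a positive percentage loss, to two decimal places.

μ = (-1.1 − 0.3 − 1.7 − 0.2 − 2.4 + 3 − 2.7 + 3.9) / 8 = -0.1875%
Population std dev = √[41.2088 / 8] = 2.2696%
VaR = −(μ − z·σ) = −(-0.1875 − 1.960 × 2.2696) = −(-4.6359) = 4.6359%

4.64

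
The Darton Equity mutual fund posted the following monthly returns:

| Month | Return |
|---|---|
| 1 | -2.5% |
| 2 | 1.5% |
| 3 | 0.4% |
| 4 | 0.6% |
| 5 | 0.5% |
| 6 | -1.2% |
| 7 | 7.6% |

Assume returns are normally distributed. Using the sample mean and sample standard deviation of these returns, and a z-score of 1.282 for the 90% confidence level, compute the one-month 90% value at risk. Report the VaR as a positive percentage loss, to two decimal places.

r̄ = (-2.5 + 1.5 + 0.4 + 0.6 + 0.5 − 1.2 + 7.6) / 7 = 6.90 / 7 = 0.9857%
Σ(r − r̄)² = 61.6686; sample σ = √(61.6686/6) = 3.2059%
VaR = −(r̄ − z·σ) = −(0.9857 − 1.282 × 3.2059) = −(-3.1243) = 3.1243%

3.12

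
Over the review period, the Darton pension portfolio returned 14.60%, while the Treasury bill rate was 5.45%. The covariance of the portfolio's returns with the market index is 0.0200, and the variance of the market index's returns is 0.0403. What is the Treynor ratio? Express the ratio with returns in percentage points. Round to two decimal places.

β = Cov / Var = 0.0200 / 0.0403 = 0.4963
Treynor = (Rp − Rf) / β = (14.60% − 5.45%) / 0.4963 = 9.15 / 0.4963 = 18.4364

18.44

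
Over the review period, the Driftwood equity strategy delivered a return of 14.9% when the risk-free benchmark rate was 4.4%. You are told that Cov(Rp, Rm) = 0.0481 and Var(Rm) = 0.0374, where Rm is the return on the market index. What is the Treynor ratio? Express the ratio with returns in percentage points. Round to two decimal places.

β = Cov / Var = 0.0481 / 0.0374 = 1.2861
Treynor = (Rp − Rf) / β = (14.9% − 4.4%) / 1.2861 = 10.50 / 1.2861 = 8.1642

8.16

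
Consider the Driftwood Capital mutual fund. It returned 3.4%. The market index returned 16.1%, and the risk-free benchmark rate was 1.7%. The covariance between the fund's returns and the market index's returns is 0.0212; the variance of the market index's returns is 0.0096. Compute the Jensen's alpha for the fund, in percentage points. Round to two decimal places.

β = Cov / Var = 0.0212 / 0.0096 = 2.2083
E[R] = Rf + β(Rm − Rf) = 1.7% + 2.2083 × (16.1% − 1.7%) = 33.4995%
α = Rp − E[R] = 3.4% − 33.4995% = -30.0995

-30.10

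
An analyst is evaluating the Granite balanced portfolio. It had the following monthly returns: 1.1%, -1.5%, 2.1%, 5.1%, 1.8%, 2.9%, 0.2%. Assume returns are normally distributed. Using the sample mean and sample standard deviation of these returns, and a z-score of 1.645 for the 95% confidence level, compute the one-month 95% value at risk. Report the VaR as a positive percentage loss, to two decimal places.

1.75

r̄ = (1.1 − 1.5 + 2.1 + 5.1 + 1.8 + 2.9 + 0.2) / 7 = 11.70 / 7 = 1.6714%
Σ(r − r̄)² = (1.1 − 1.6714)² + (-1.5 − 1.6714)² + … = 26.0143
sample σ = √(26.0143 / 6) = √4.3357 = 2.0822%
VaR = −(r̄ − z·σ) = −(1.6714 − 1.645 × 2.0822) = −(-1.7538) = 1.7538%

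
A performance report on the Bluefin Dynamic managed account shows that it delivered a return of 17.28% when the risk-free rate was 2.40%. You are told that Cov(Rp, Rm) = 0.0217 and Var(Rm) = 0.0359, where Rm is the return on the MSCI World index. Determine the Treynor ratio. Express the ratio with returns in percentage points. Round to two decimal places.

24.62

β = Cov / Var = 0.0217 / 0.0359 = 0.6045
Treynor = (Rp − Rf) / β = (17.28% − 2.40%) / 0.6045 = 14.88 / 0.6045 = 24.6154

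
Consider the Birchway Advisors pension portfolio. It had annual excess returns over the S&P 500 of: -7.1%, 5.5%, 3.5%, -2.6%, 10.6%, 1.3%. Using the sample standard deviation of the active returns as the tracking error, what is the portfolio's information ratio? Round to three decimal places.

0.301

Mean return r̄ = 11.20 / 6 = 1.8667%
Sample σ = √[Σ(r − r̄)² / 5] = √[192.8133 / 5] = √38.5627 = 6.2099%
IR = r̄ / tracking error = 1.8667 / 6.2099 = 0.3006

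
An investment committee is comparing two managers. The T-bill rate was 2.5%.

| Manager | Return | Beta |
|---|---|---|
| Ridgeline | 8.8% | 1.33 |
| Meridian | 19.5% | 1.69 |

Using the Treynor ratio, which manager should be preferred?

Ridgeline: Treynor = (8.8% − 2.5%) / 1.33 = 4.737
Meridian: Treynor = (19.5% − 2.5%) / 1.69 = 10.059
Highest: Meridian (10.059).

Meridian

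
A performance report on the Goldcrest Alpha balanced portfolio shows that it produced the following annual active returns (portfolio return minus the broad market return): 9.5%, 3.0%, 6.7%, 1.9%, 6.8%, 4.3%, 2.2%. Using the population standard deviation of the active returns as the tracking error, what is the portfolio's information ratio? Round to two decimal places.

r̄ = (9.5 + 3 + 6.7 + 1.9 + 6.8 + 4.3 + 2.2) / 7 = 4.9143%
Σ(r − r̄)² = 48.2686; population σ = √(48.2686/7) = 2.6259%
IR = r̄ / tracking error = 4.9143 / 2.6259 = 1.8715

1.87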